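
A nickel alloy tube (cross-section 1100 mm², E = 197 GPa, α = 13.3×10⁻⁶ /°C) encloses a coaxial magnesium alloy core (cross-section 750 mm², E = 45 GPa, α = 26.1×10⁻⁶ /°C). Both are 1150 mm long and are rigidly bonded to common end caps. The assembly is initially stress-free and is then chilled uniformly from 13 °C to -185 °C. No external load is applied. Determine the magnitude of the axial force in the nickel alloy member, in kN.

Equilibrium of a rigid end plate with no external load gives equal and opposite internal forces ±P in the two members. Since α_{magnesium alloy} > α_{nickel alloy}, cooling drives the magnesium alloy into tension and the nickel alloy into compression.
Setting the final lengths equal and cancelling L: (α₁ − α₂)ΔT = P/(A₁E₁) + P/(A₂E₂).
|α₁ − α₂|·ΔT = 12.8×10⁻⁶ × 198 = 0.002534.
1/(A₁E₁) + 1/(A₂E₂) = 1/(1100×197×10³) + 1/(750×45×10³) = 3.424×10⁻⁸ N⁻¹.
So P = 0.002534 / 3.424×10⁻⁸ = 74.01 kN.

P ≈ 74 kN (compressive in the nickel alloy)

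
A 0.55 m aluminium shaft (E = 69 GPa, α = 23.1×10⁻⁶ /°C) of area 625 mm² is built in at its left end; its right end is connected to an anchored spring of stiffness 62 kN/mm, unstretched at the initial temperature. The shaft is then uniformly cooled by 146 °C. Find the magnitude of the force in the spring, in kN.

P ≈ 64.2 kN

Free thermal contraction: δ_free = αΔT L = 23.1×10⁻⁶ × 146 × 550 = 1.855 mm.
Let P be the tensile force in the spring. The shaft extends elastically by PL/(AE) and the spring stretches by P/k; together these equal δ_free.
So P = δ_free / [L/(AE) + 1/k] = 1.855 / [ 550/(625×69×10³) + 1/(62×10³) ].
P = 1.855 / 2.888×10⁻⁵ = 64220 N.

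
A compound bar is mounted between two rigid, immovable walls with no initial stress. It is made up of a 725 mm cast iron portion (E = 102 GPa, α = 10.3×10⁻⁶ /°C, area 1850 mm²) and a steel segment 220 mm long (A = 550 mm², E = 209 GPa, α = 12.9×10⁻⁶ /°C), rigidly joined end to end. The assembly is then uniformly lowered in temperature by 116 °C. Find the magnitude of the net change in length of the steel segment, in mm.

|ΔL| ≈ 0.0683 mm

Free thermal contraction of the whole bar: Σ αᵢΔT Lᵢ = 10.3×10⁻⁶×116×725 + 12.9×10⁻⁶×116×220 = 1.195 mm.
The rigid supports impose zero overall length change; the single axial force P common to all segments must satisfy P Σ Lᵢ/(AᵢEᵢ) = δ_free.
Σ Lᵢ/(AᵢEᵢ) = 725/(1850×102×10³) + 220/(550×209×10³) = 5.756×10⁻⁶ mm/N.
Hence P = δ_free / Σ(L/AE) = 1.195/5.756×10⁻⁶ = 207.7 kN (tensile).
For the steel segment, free thermal change = 12.9×10⁻⁶×116×220 = 0.3292 mm and elastic change from P = 207700×220/(550×209×10³) = 0.3975 mm; these oppose, so the net change is 0.0683 mm (segment lengthens).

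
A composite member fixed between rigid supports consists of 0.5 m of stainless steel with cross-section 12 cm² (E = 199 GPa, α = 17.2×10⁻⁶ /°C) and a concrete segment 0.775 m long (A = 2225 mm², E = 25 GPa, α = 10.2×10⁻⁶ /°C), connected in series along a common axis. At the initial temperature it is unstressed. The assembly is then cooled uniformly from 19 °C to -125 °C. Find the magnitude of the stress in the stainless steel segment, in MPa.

Free thermal contraction of the whole bar: Σ αᵢΔT Lᵢ = 17.2×10⁻⁶×144×500 + 10.2×10⁻⁶×144×775 = 2.377 mm.
The rigid supports impose zero overall length change; the single axial force P common to all segments must satisfy P Σ Lᵢ/(AᵢEᵢ) = δ_free.
Σ Lᵢ/(AᵢEᵢ) = 500/(1200×199×10³) + 775/(2225×25×10³) = 1.603×10⁻⁵ mm/N.
P = 2.377 / 1.603×10⁻⁵ = 148300 N = 148.3 kN, tensile.
σ_{stainless steel} = P / A = 148300 / 1200 = 123.6 MPa.

σ ≈ 124 MPa (tensile)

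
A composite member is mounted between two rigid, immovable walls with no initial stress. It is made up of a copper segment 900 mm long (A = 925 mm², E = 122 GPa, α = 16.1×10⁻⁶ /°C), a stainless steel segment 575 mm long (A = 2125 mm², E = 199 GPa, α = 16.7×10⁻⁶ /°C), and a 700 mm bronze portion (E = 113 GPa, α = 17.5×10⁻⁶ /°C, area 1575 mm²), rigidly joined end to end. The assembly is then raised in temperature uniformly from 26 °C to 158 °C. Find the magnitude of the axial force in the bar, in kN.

If the supports were absent, the total length change would be Σ αᵢΔT Lᵢ = 16.1×10⁻⁶×132×900 + 16.7×10⁻⁶×132×575 + 17.5×10⁻⁶×132×700 = 4.797 mm.
Since the ends are fixed, an axial force P builds up, equal in every segment, with P · Σ Lᵢ/(AᵢEᵢ) = δ_free.
The series flexibility is Σ Lᵢ/(AᵢEᵢ) = 900/(925×122×10³) + 575/(2125×199×10³) + 700/(1575×113×10³) = 1.327×10⁻⁵ mm/N.
Hence P = δ_free / Σ(L/AE) = 4.797/1.327×10⁻⁵ = 361.6 kN (compressive).

P ≈ 362 kN (compressive)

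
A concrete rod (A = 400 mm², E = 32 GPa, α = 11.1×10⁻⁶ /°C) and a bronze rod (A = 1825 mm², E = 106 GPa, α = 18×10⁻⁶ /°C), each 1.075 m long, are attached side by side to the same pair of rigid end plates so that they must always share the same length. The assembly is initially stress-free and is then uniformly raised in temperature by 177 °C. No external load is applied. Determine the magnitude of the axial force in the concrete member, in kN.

The bronze has the larger α, so on heating it would change length more than the concrete if both were free. The rigid plates force a common final length, so the bronze is put into compression and the concrete into tension, with equal and opposite forces P (no external load).
Setting the final lengths equal and cancelling L: (α₁ − α₂)ΔT = P/(A₁E₁) + P/(A₂E₂).
|α₁ − α₂|·ΔT = 6.9×10⁻⁶ × 177 = 0.001221.
1/(A₁E₁) + 1/(A₂E₂) = 1/(400×32×10³) + 1/(1825×106×10³) = 8.329×10⁻⁸ N⁻¹.
P = 0.001221 / 8.329×10⁻⁸ = 14660 N = 14.66 kN.

P ≈ 14.7 kN (tensile in the concrete)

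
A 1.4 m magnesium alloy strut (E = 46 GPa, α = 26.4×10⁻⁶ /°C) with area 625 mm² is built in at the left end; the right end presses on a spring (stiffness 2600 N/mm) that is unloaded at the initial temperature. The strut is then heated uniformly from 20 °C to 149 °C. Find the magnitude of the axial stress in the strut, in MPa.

σ ≈ 17.6 MPa (compressive)

Free thermal expansion: δ_free = αΔT L = 26.4×10⁻⁶ × 129 × 1400 = 4.768 mm.
With a force P in the spring, the elastic change of the strut is PL/(AE) and that of the spring is P/k; compatibility requires their sum to equal δ_free.
P [ L/(AE) + 1/k ] = δ_free → P [ 1400/(625×46×10³) + 1/(2600) ] = 4.768.
P = 4.768 / 0.0004333 = 11000 N.
σ = P/A = 11000/625 = 17.61 MPa.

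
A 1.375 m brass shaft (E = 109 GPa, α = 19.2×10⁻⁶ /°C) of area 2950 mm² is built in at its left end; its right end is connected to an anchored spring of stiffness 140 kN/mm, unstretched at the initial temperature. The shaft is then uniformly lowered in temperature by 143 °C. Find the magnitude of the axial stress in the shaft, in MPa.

σ ≈ 112 MPa (tensile)

The unrestrained thermal change is αΔT L = 19.2×10⁻⁶ × 143 × 1375 = 3.775 mm.
With a force P in the spring, the elastic change of the shaft is PL/(AE) and that of the spring is P/k; compatibility requires their sum to equal δ_free.
P [ L/(AE) + 1/k ] = δ_free → P [ 1375/(2950×109×10³) + 1/(140×10³) ] = 3.775.
P = 3.775 / 1.142×10⁻⁵ = 330600 N.
σ = P/A = 330600/2950 = 112.1 MPa.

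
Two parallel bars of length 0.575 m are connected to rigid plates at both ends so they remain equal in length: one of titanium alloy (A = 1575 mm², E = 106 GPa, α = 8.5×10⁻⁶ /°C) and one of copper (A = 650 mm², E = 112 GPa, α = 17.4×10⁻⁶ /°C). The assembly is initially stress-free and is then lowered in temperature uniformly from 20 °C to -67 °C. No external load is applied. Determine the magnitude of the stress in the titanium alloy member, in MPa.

σ ≈ 24.9 MPa (compressive)

The copper has the larger α, so on cooling it would change length more than the titanium alloy if both were free. The rigid plates force a common final length, so the copper is put into tension and the titanium alloy into compression, with equal and opposite forces P (no external load).
Compatibility of the two members (thermal + elastic change equal): (α₁ − α₂)ΔT = P·[1/(A₁E₁) + 1/(A₂E₂)].
|α₁ − α₂|·ΔT = 8.9×10⁻⁶ × 87 = 0.0007743.
1/(A₁E₁) + 1/(A₂E₂) = 1/(1575×106×10³) + 1/(650×112×10³) = 1.973×10⁻⁸ N⁻¹.
So P = 0.0007743 / 1.973×10⁻⁸ = 39.25 kN.
σ_{titanium alloy} = P/A₁ = 39250/1575 = 24.92 MPa, compressive.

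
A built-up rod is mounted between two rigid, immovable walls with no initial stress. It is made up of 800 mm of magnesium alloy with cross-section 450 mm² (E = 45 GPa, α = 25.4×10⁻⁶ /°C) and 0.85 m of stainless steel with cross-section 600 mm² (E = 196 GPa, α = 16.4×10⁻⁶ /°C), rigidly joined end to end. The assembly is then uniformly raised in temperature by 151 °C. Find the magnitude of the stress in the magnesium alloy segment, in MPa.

With the walls removed the bar would change length by δ_free = Σ αᵢΔT Lᵢ = 25.4×10⁻⁶×151×800 + 16.4×10⁻⁶×151×850 = 5.173 mm.
Since the ends are fixed, an axial force P builds up, equal in every segment, with P · Σ Lᵢ/(AᵢEᵢ) = δ_free.
The series flexibility is Σ Lᵢ/(AᵢEᵢ) = 800/(450×45×10³) + 850/(600×196×10³) = 4.673×10⁻⁵ mm/N.
Hence P = δ_free / Σ(L/AE) = 5.173/4.673×10⁻⁵ = 110.7 kN (compressive).
σ_{magnesium alloy} = P / A = 110700 / 450 = 246 MPa.

σ ≈ 246 MPa (compressive)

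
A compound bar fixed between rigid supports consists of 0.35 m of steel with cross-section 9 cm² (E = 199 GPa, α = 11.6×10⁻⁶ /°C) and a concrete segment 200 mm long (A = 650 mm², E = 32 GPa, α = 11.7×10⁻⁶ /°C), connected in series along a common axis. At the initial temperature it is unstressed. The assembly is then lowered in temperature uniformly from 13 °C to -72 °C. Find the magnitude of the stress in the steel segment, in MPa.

If the supports were absent, the total length change would be Σ αᵢΔT Lᵢ = 11.6×10⁻⁶×85×350 + 11.7×10⁻⁶×85×200 = 0.544 mm.
The rigid supports impose zero overall length change; the single axial force P common to all segments must satisfy P Σ Lᵢ/(AᵢEᵢ) = δ_free.
Σ Lᵢ/(AᵢEᵢ) = 350/(900×199×10³) + 200/(650×32×10³) = 1.157×10⁻⁵ mm/N.
So P = 0.544 / 1.157×10⁻⁵ = 47.02 kN, tensile.
σ_{steel} = P / A = 47020 / 900 = 52.24 MPa.

σ ≈ 52.2 MPa (tensile)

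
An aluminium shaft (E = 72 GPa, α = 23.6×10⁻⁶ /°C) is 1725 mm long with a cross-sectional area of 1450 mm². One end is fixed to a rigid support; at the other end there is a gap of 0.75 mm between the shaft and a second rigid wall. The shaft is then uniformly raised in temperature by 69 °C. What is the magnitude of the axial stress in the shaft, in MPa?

σ ≈ 85.9 MPa (compressive)

Free thermal elongation = αΔT L = 23.6×10⁻⁶ × 69 × 1725 = 2.809 mm.
After closing the 0.75 mm clearance, 2.809 − 0.75 = 2.059 mm of expansion remains to be suppressed by the wall.
That suppressed elongation corresponds to σ = E·Δ/L = 72×10³ × 2.059/1725 = 85.94 MPa.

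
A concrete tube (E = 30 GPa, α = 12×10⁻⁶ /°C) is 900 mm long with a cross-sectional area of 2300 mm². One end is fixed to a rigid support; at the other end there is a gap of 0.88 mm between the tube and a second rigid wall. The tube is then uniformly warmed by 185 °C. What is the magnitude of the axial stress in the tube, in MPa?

Unrestrained expansion: δ_free = αΔT L = 12×10⁻⁶ × 185 × 900 = 1.998 mm.
The gap closes (δ_free > 0.88 mm) and the wall then resists a further 1.998 − 0.88 = 1.118 mm of expansion.
That suppressed elongation corresponds to σ = E·Δ/L = 30×10³ × 1.118/900 = 37.27 MPa.

σ ≈ 37.3 MPa (compressive)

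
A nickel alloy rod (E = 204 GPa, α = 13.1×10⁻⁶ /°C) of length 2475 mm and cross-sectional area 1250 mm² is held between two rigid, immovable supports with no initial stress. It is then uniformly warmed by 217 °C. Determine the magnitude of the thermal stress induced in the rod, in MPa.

With length fixed, the mechanical strain must cancel the thermal strain αΔT = 13.1×10⁻⁶ × 217 = 2842.7×10⁻⁶.
σ = EαΔT = 204×10³ × 13.1×10⁻⁶ × 217 = 579.9 MPa (compressive; the rod is trying to expand).

σ ≈ 580 MPa (compressive)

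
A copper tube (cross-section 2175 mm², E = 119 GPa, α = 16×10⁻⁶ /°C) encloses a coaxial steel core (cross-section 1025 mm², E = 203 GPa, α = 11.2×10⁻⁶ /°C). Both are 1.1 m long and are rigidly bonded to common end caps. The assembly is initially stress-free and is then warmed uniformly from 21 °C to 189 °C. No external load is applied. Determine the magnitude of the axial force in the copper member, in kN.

P ≈ 93 kN (compressive in the copper)

Equilibrium of a rigid end plate with no external load gives equal and opposite internal forces ±P in the two members. Since α_{copper} > α_{steel}, heating drives the copper into compression and the steel into tension.
Setting the final lengths equal and cancelling L: (α₁ − α₂)ΔT = P/(A₁E₁) + P/(A₂E₂).
|α₁ − α₂|·ΔT = 4.8×10⁻⁶ × 168 = 0.0008064.
1/(A₁E₁) + 1/(A₂E₂) = 1/(2175×119×10³) + 1/(1025×203×10³) = 8.67×10⁻⁹ N⁻¹.
P = 0.0008064 / 8.67×10⁻⁹ = 93010 N = 93.01 kN.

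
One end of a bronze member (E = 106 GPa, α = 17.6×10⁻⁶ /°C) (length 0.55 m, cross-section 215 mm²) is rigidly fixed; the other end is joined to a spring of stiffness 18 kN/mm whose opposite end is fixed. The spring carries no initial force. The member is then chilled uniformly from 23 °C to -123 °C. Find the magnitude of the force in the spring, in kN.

P ≈ 17.7 kN

If the spring were absent the member would shorten by αΔT L = 17.6×10⁻⁶ × 146 × 550 = 1.413 mm.
With a force P in the spring, the elastic change of the member is PL/(AE) and that of the spring is P/k; compatibility requires their sum to equal δ_free.
P [ L/(AE) + 1/k ] = δ_free → P [ 550/(215×106×10³) + 1/(18×10³) ] = 1.413.
P = 1.413 / 7.969×10⁻⁵ = 17730 N.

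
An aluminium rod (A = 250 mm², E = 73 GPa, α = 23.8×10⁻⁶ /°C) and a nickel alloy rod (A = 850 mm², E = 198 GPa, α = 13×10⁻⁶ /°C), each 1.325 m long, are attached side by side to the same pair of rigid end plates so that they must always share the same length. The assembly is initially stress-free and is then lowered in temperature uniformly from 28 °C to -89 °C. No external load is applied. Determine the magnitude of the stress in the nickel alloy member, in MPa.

σ ≈ 24.5 MPa (compressive)

Both members must finish at the same length. With the larger α, the aluminium tends to over-contract; the plates restrain it, putting the aluminium in tension and the nickel alloy in compression. With no external load the two internal forces are equal and opposite, magnitude P.
Equating the net (thermal + elastic) strains gives |α₁ − α₂|·ΔT = P·[1/(A₁E₁) + 1/(A₂E₂)].
|α₁ − α₂|·ΔT = 10.8×10⁻⁶ × 117 = 0.001264.
1/(A₁E₁) + 1/(A₂E₂) = 1/(250×73×10³) + 1/(850×198×10³) = 6.074×10⁻⁸ N⁻¹.
P = 0.001264 / 6.074×10⁻⁸ = 20800 N = 20.8 kN.
σ_{nickel alloy} = P/A₂ = 20800/850 = 24.48 MPa, compressive.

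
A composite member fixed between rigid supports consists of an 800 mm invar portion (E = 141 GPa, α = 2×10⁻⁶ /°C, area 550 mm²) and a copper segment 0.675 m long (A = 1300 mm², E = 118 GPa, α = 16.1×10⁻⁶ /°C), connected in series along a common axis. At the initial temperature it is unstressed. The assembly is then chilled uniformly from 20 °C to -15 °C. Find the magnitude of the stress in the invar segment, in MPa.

σ ≈ 53.9 MPa (tensile)

Free thermal contraction of the whole bar: Σ αᵢΔT Lᵢ = 2×10⁻⁶×35×800 + 16.1×10⁻⁶×35×675 = 0.4364 mm.
The rigid supports impose zero overall length change; the single axial force P common to all segments must satisfy P Σ Lᵢ/(AᵢEᵢ) = δ_free.
The series flexibility is Σ Lᵢ/(AᵢEᵢ) = 800/(550×141×10³) + 675/(1300×118×10³) = 1.472×10⁻⁵ mm/N.
Hence P = δ_free / Σ(L/AE) = 0.4364/1.472×10⁻⁵ = 29.65 kN (tensile).
σ_{invar} = P / A = 29650 / 550 = 53.91 MPa.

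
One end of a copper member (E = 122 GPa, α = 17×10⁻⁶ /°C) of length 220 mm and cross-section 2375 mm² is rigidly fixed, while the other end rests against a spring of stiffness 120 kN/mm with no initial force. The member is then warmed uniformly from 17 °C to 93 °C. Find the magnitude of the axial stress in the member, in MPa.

If the spring were absent the member would lengthen by αΔT L = 17×10⁻⁶ × 76 × 220 = 0.2842 mm.
Let P be the compressive force at the spring. The member shortens elastically by PL/(AE) and the spring compresses by P/k; together these equal δ_free.
So P = δ_free / [L/(AE) + 1/k] = 0.2842 / [ 220/(2375×122×10³) + 1/(120×10³) ].
P = 0.2842 / 9.093×10⁻⁶ = 31260 N.
σ = P/A = 31260/2375 = 13.16 MPa.

σ ≈ 13.2 MPa (compressive)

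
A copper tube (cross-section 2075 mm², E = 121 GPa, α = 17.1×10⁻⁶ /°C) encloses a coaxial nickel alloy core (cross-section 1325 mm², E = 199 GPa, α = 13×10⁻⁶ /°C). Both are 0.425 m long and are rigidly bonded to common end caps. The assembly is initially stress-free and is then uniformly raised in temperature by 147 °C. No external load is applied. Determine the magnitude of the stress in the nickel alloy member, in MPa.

The copper has the larger α, so on heating it would change length more than the nickel alloy if both were free. The rigid plates force a common final length, so the copper is put into compression and the nickel alloy into tension, with equal and opposite forces P (no external load).
Equating the net (thermal + elastic) strains gives |α₁ − α₂|·ΔT = P·[1/(A₁E₁) + 1/(A₂E₂)].
|α₁ − α₂|·ΔT = 4.1×10⁻⁶ × 147 = 0.0006027.
1/(A₁E₁) + 1/(A₂E₂) = 1/(2075×121×10³) + 1/(1325×199×10³) = 7.775×10⁻⁹ N⁻¹.
P = 0.0006027 / 7.775×10⁻⁹ = 77510 N = 77.51 kN.
σ_{nickel alloy} = P/A₂ = 77510/1325 = 58.5 MPa, tensile.

σ ≈ 58.5 MPa (tensile)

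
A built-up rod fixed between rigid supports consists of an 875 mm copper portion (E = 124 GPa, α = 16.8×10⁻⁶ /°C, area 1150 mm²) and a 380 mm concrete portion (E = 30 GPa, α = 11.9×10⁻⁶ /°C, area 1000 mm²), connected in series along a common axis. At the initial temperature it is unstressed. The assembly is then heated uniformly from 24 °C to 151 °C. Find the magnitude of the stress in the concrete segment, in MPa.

With the walls removed the bar would change length by δ_free = Σ αᵢΔT Lᵢ = 16.8×10⁻⁶×127×875 + 11.9×10⁻⁶×127×380 = 2.441 mm.
Since the ends are fixed, an axial force P builds up, equal in every segment, with P · Σ Lᵢ/(AᵢEᵢ) = δ_free.
The series flexibility is Σ Lᵢ/(AᵢEᵢ) = 875/(1150×124×10³) + 380/(1000×30×10³) = 1.88×10⁻⁵ mm/N.
P = 2.441 / 1.88×10⁻⁵ = 129800 N = 129.8 kN, compressive.
σ_{concrete} = P / A = 129800 / 1000 = 129.8 MPa.

σ ≈ 130 MPa (compressive)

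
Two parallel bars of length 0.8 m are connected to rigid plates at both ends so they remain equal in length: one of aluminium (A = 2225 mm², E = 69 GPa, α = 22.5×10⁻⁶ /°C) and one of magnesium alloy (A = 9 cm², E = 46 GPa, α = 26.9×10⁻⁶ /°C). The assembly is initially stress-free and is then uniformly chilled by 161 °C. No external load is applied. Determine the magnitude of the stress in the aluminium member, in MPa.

The magnesium alloy has the larger α, so on cooling it would change length more than the aluminium if both were free. The rigid plates force a common final length, so the magnesium alloy is put into tension and the aluminium into compression, with equal and opposite forces P (no external load).
Compatibility of the two members (thermal + elastic change equal): (α₁ − α₂)ΔT = P·[1/(A₁E₁) + 1/(A₂E₂)].
|α₁ − α₂|·ΔT = 4.4×10⁻⁶ × 161 = 0.0007084.
1/(A₁E₁) + 1/(A₂E₂) = 1/(2225×69×10³) + 1/(900×46×10³) = 3.067×10⁻⁸ N⁻¹.
So P = 0.0007084 / 3.067×10⁻⁸ = 23.1 kN.
σ_{aluminium} = P/A₁ = 23100/2225 = 10.38 MPa, compressive.

σ ≈ 10.4 MPa (compressive)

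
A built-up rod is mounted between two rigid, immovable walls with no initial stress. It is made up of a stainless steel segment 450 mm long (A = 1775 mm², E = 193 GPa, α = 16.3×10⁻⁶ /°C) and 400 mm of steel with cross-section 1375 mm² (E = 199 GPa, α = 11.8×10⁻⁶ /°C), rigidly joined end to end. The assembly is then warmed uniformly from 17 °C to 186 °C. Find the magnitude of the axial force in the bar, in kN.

Free thermal expansion of the whole bar: Σ αᵢΔT Lᵢ = 16.3×10⁻⁶×169×450 + 11.8×10⁻⁶×169×400 = 2.037 mm.
The rigid supports impose zero overall length change; the single axial force P common to all segments must satisfy P Σ Lᵢ/(AᵢEᵢ) = δ_free.
Σ Lᵢ/(AᵢEᵢ) = 450/(1775×193×10³) + 400/(1375×199×10³) = 2.775×10⁻⁶ mm/N.
So P = 2.037 / 2.775×10⁻⁶ = 734 kN, compressive.

P ≈ 734 kN (compressive)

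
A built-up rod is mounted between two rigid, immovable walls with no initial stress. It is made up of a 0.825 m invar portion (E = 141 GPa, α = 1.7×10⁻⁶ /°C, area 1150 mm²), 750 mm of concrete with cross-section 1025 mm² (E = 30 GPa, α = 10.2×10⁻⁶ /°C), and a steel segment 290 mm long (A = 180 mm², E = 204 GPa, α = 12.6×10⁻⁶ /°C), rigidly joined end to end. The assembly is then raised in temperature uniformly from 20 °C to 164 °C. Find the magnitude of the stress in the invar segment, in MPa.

If the supports were absent, the total length change would be Σ αᵢΔT Lᵢ = 1.7×10⁻⁶×144×825 + 10.2×10⁻⁶×144×750 + 12.6×10⁻⁶×144×290 = 1.83 mm.
The walls prevent any net length change, so an axial force P (same in every segment) develops. Compatibility: P · Σ Lᵢ/(AᵢEᵢ) = δ_free.
Σ Lᵢ/(AᵢEᵢ) = 825/(1150×141×10³) + 750/(1025×30×10³) + 290/(180×204×10³) = 3.738×10⁻⁵ mm/N.
P = 1.83 / 3.738×10⁻⁵ = 48960 N = 48.96 kN, compressive.
σ_{invar} = P / A = 48960 / 1150 = 42.57 MPa.

σ ≈ 42.6 MPa (compressive)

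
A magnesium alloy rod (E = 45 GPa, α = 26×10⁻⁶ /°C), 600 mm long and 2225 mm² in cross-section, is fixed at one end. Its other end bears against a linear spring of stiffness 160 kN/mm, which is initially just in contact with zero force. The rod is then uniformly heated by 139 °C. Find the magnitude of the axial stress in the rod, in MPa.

σ ≈ 79.6 MPa (compressive)

The unrestrained thermal change is αΔT L = 26×10⁻⁶ × 139 × 600 = 2.168 mm.
Let P be the compressive force at the spring. The rod shortens elastically by PL/(AE) and the spring compresses by P/k; together these equal δ_free.
So P = δ_free / [L/(AE) + 1/k] = 2.168 / [ 600/(2225×45×10³) + 1/(160×10³) ].
P = 2.168 / 1.224×10⁻⁵ = 177100 N.
σ = P/A = 177100/2225 = 79.6 MPa.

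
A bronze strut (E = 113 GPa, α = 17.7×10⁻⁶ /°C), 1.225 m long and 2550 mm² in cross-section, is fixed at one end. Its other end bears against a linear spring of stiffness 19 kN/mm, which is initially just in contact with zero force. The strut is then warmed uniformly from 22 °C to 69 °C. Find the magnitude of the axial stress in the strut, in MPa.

σ ≈ 7.03 MPa (compressive)

The unrestrained thermal change is αΔT L = 17.7×10⁻⁶ × 47 × 1225 = 1.019 mm.
Let P be the compressive force at the spring. The strut shortens elastically by PL/(AE) and the spring compresses by P/k; together these equal δ_free.
P [ L/(AE) + 1/k ] = δ_free → P [ 1225/(2550×113×10³) + 1/(19×10³) ] = 1.019.
P = 1.019 / 5.688×10⁻⁵ = 17920 N.
σ = P/A = 17920/2550 = 7.026 MPa.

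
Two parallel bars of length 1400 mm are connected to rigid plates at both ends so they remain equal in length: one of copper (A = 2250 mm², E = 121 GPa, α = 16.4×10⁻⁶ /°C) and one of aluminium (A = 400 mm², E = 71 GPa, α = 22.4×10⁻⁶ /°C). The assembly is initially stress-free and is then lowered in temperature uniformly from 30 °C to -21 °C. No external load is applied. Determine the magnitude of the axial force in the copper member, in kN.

The aluminium has the larger α, so on cooling it would change length more than the copper if both were free. The rigid plates force a common final length, so the aluminium is put into tension and the copper into compression, with equal and opposite forces P (no external load).
Compatibility of the two members (thermal + elastic change equal): (α₁ − α₂)ΔT = P·[1/(A₁E₁) + 1/(A₂E₂)].
|α₁ − α₂|·ΔT = 6×10⁻⁶ × 51 = 0.000306.
1/(A₁E₁) + 1/(A₂E₂) = 1/(2250×121×10³) + 1/(400×71×10³) = 3.888×10⁻⁸ N⁻¹.
P = 0.000306 / 3.888×10⁻⁸ = 7869 N = 7.869 kN.

P ≈ 7.87 kN (compressive in the copper)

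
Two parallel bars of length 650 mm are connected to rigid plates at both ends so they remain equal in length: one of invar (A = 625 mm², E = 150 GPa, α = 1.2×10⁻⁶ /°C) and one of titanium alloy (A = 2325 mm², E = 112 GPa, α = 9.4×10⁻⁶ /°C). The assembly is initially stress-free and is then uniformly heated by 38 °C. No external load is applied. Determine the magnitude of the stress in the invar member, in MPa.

The titanium alloy has the larger α, so on heating it would change length more than the invar if both were free. The rigid plates force a common final length, so the titanium alloy is put into compression and the invar into tension, with equal and opposite forces P (no external load).
Setting the final lengths equal and cancelling L: (α₁ − α₂)ΔT = P/(A₁E₁) + P/(A₂E₂).
|α₁ − α₂|·ΔT = 8.2×10⁻⁶ × 38 = 0.0003116.
1/(A₁E₁) + 1/(A₂E₂) = 1/(625×150×10³) + 1/(2325×112×10³) = 1.451×10⁻⁸ N⁻¹.
P = 0.0003116 / 1.451×10⁻⁸ = 21480 N = 21.48 kN.
σ_{invar} = P/A₁ = 21480/625 = 34.37 MPa, tensile.

σ ≈ 34.4 MPa (tensile)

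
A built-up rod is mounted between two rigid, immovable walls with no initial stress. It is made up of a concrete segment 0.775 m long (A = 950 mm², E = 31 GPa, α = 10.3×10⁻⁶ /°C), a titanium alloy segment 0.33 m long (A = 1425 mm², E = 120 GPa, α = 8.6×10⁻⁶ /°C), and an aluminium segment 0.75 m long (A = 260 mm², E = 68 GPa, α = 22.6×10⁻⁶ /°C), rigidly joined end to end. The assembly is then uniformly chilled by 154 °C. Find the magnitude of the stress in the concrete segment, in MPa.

With the walls removed the bar would change length by δ_free = Σ αᵢΔT Lᵢ = 10.3×10⁻⁶×154×775 + 8.6×10⁻⁶×154×330 + 22.6×10⁻⁶×154×750 = 4.277 mm.
Since the ends are fixed, an axial force P builds up, equal in every segment, with P · Σ Lᵢ/(AᵢEᵢ) = δ_free.
The series flexibility is Σ Lᵢ/(AᵢEᵢ) = 775/(950×31×10³) + 330/(1425×120×10³) + 750/(260×68×10³) = 7.067×10⁻⁵ mm/N.
Hence P = δ_free / Σ(L/AE) = 4.277/7.067×10⁻⁵ = 60.52 kN (tensile).
σ_{concrete} = P / A = 60520 / 950 = 63.7 MPa.

σ ≈ 63.7 MPa (tensile)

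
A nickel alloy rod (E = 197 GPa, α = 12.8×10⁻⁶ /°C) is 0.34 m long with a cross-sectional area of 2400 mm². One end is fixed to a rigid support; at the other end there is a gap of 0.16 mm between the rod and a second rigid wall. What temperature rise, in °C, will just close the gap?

Contact occurs when the free expansion equals the gap: αΔT L = 0.16 mm.
ΔT = 0.16 / (12.8×10⁻⁶ × 340) = 36.76 °C.

ΔT ≈ 36.8 °C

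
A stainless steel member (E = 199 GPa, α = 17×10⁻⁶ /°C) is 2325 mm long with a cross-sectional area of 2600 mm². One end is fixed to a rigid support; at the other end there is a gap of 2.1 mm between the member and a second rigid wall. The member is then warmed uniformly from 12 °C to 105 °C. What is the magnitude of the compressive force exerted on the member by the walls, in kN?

Unrestrained expansion: δ_free = αΔT L = 17×10⁻⁶ × 93 × 2325 = 3.676 mm.
After closing the 2.1 mm clearance, 3.676 − 2.1 = 1.576 mm of expansion remains to be suppressed by the wall.
So σ = E(δ_free − g)/L = 199×10³ × 1.576/2325 = 134.9 MPa.
P = σA = 134.9 × 2600 = 350.7 kN.

P ≈ 351 kN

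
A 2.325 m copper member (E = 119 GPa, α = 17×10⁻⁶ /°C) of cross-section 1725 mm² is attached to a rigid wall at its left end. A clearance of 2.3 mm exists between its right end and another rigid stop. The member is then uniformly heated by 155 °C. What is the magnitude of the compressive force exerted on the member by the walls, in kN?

Unrestrained expansion: δ_free = αΔT L = 17×10⁻⁶ × 155 × 2325 = 6.126 mm.
This exceeds the 2.3 mm gap, so the wall pushes back. The portion of expansion that must be recovered elastically is δ_free − gap = 6.126 − 2.3 = 3.826 mm.
So σ = E(δ_free − g)/L = 119×10³ × 3.826/2325 = 195.8 MPa.
Force on the wall = σA = 195.8 × 1725 mm² = 337.8 kN.

P ≈ 338 kN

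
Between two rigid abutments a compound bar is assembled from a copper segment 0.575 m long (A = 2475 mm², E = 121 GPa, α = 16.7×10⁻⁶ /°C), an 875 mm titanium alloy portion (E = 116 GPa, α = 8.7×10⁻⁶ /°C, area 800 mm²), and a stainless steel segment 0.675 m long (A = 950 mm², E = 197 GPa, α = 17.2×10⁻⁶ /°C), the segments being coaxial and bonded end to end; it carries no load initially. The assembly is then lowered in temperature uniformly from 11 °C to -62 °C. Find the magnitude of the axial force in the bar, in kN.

With the walls removed the bar would change length by δ_free = Σ αᵢΔT Lᵢ = 16.7×10⁻⁶×73×575 + 8.7×10⁻⁶×73×875 + 17.2×10⁻⁶×73×675 = 2.104 mm.
The rigid supports impose zero overall length change; the single axial force P common to all segments must satisfy P Σ Lᵢ/(AᵢEᵢ) = δ_free.
Σ Lᵢ/(AᵢEᵢ) = 575/(2475×121×10³) + 875/(800×116×10³) + 675/(950×197×10³) = 1.496×10⁻⁵ mm/N.
P = 2.104 / 1.496×10⁻⁵ = 140700 N = 140.7 kN, tensile.

P ≈ 141 kN (tensile)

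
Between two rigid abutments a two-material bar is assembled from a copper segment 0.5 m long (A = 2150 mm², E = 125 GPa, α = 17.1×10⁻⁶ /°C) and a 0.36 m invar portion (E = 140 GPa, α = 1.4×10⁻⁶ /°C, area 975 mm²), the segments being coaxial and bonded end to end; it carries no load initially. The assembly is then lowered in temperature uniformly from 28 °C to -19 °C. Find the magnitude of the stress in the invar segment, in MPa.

σ ≈ 97 MPa (tensile)

With the walls removed the bar would change length by δ_free = Σ αᵢΔT Lᵢ = 17.1×10⁻⁶×47×500 + 1.4×10⁻⁶×47×360 = 0.4255 mm.
Since the ends are fixed, an axial force P builds up, equal in every segment, with P · Σ Lᵢ/(AᵢEᵢ) = δ_free.
Σ Lᵢ/(AᵢEᵢ) = 500/(2150×125×10³) + 360/(975×140×10³) = 4.498×10⁻⁶ mm/N.
Hence P = δ_free / Σ(L/AE) = 0.4255/4.498×10⁻⁶ = 94.61 kN (tensile).
σ_{invar} = P / A = 94610 / 975 = 97.04 MPa.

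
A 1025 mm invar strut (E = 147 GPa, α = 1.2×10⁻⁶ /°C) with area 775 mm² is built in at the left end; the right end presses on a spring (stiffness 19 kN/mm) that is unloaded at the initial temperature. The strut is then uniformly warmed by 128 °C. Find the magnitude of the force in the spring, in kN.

P ≈ 2.55 kN

If the spring were absent the strut would lengthen by αΔT L = 1.2×10⁻⁶ × 128 × 1025 = 0.1574 mm.
With a force P in the spring, the elastic change of the strut is PL/(AE) and that of the spring is P/k; compatibility requires their sum to equal δ_free.
So P = δ_free / [L/(AE) + 1/k] = 0.1574 / [ 1025/(775×147×10³) + 1/(19×10³) ].
P = 0.1574 / 6.163×10⁻⁵ = 2555 N.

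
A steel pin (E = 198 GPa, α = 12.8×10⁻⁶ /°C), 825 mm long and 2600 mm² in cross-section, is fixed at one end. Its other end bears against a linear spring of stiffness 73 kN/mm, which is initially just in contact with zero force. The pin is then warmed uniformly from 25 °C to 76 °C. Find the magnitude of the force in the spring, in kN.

P ≈ 35.2 kN

The unrestrained thermal change is αΔT L = 12.8×10⁻⁶ × 51 × 825 = 0.5386 mm.
Let P be the compressive force at the spring. The pin shortens elastically by PL/(AE) and the spring compresses by P/k; together these equal δ_free.
So P = δ_free / [L/(AE) + 1/k] = 0.5386 / [ 825/(2600×198×10³) + 1/(73×10³) ].
P = 0.5386 / 1.53×10⁻⁵ = 35200 N.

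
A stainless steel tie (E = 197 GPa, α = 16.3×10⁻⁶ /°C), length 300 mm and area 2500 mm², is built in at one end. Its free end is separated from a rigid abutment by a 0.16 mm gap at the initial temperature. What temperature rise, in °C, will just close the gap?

Contact occurs when the free expansion equals the gap: αΔT L = 0.16 mm.
ΔT = 0.16 / (16.3×10⁻⁶ × 300) = 32.72 °C.

ΔT ≈ 32.7 °C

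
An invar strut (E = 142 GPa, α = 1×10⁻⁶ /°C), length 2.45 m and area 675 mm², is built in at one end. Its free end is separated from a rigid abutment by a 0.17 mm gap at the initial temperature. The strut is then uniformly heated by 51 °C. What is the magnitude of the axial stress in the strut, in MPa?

If the wall were absent the strut would grow by αΔT L = 1×10⁻⁶ × 51 × 2450 = 0.125 mm.
This is smaller than the 0.17 mm clearance, so the strut expands freely without reaching the stop — the stress is zero.

σ ≈ 0 MPa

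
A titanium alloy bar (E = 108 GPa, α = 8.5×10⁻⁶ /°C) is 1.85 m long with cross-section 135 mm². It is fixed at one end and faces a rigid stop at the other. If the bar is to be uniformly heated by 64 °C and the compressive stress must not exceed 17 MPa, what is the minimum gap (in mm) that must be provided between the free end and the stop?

Free expansion if unrestrained: δ_free = αΔT L = 8.5×10⁻⁶ × 64 × 1850 = 1.006 mm.
At the allowable stress the elastic shortening the wall may impose is σL/E = 17 × 1850 / (108×10³) = 0.2912 mm.
So the gap has to take up the difference, g_min = δ_free − σL/E = 1.006 − 0.2912 = 0.7152 mm.

g ≈ 0.715 mm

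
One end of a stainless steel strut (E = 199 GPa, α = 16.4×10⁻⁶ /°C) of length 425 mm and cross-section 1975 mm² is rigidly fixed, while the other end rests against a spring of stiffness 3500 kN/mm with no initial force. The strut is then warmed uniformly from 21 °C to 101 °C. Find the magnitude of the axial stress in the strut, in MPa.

Free thermal expansion: δ_free = αΔT L = 16.4×10⁻⁶ × 80 × 425 = 0.5576 mm.
With a force P in the spring, the elastic change of the strut is PL/(AE) and that of the spring is P/k; compatibility requires their sum to equal δ_free.
P [ L/(AE) + 1/k ] = δ_free → P [ 425/(1975×199×10³) + 1/(3500×10³) ] = 0.5576.
P = 0.5576 / 1.367×10⁻⁶ = 407900 N.
σ = P/A = 407900/1975 = 206.5 MPa.

σ ≈ 207 MPa (compressive)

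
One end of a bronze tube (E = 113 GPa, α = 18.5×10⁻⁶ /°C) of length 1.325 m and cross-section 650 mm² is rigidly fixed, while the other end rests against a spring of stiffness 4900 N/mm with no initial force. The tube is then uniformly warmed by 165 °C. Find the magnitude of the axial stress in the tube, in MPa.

σ ≈ 28 MPa (compressive)

Free thermal expansion: δ_free = αΔT L = 18.5×10⁻⁶ × 165 × 1325 = 4.045 mm.
With a force P in the spring, the elastic change of the tube is PL/(AE) and that of the spring is P/k; compatibility requires their sum to equal δ_free.
P [ L/(AE) + 1/k ] = δ_free → P [ 1325/(650×113×10³) + 1/(4900) ] = 4.045.
P = 4.045 / 0.0002221 = 18210 N.
σ = P/A = 18210/650 = 28.01 MPa.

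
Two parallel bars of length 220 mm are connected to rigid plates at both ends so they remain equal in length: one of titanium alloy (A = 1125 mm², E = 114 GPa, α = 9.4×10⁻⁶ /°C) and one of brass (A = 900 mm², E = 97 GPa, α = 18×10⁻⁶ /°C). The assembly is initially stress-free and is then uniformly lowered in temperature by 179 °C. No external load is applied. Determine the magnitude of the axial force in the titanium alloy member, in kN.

P ≈ 80 kN (compressive in the titanium alloy)

Both members must finish at the same length. With the larger α, the brass tends to over-contract; the plates restrain it, putting the brass in tension and the titanium alloy in compression. With no external load the two internal forces are equal and opposite, magnitude P.
Equating the net (thermal + elastic) strains gives |α₁ − α₂|·ΔT = P·[1/(A₁E₁) + 1/(A₂E₂)].
|α₁ − α₂|·ΔT = 8.6×10⁻⁶ × 179 = 0.001539.
1/(A₁E₁) + 1/(A₂E₂) = 1/(1125×114×10³) + 1/(900×97×10³) = 1.925×10⁻⁸ N⁻¹.
So P = 0.001539 / 1.925×10⁻⁸ = 79.96 kN.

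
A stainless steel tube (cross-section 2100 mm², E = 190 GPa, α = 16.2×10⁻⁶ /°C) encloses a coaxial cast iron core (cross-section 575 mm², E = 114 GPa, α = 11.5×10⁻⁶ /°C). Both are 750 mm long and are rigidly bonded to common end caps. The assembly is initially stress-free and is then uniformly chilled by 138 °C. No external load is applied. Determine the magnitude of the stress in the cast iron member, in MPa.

σ ≈ 63.5 MPa (compressive)

The stainless steel has the larger α, so on cooling it would change length more than the cast iron if both were free. The rigid plates force a common final length, so the stainless steel is put into tension and the cast iron into compression, with equal and opposite forces P (no external load).
Equating the net (thermal + elastic) strains gives |α₁ − α₂|·ΔT = P·[1/(A₁E₁) + 1/(A₂E₂)].
|α₁ − α₂|·ΔT = 4.7×10⁻⁶ × 138 = 0.0006486.
1/(A₁E₁) + 1/(A₂E₂) = 1/(2100×190×10³) + 1/(575×114×10³) = 1.776×10⁻⁸ N⁻¹.
P = 0.0006486 / 1.776×10⁻⁸ = 36520 N = 36.52 kN.
σ_{cast iron} = P/A₂ = 36520/575 = 63.51 MPa, compressive.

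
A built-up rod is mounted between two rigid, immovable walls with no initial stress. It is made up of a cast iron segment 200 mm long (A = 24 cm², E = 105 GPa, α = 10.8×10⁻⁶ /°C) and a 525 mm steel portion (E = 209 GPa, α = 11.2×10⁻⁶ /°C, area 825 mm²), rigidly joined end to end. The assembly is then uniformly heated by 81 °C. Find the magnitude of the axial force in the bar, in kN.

With the walls removed the bar would change length by δ_free = Σ αᵢΔT Lᵢ = 10.8×10⁻⁶×81×200 + 11.2×10⁻⁶×81×525 = 0.6512 mm.
The walls prevent any net length change, so an axial force P (same in every segment) develops. Compatibility: P · Σ Lᵢ/(AᵢEᵢ) = δ_free.
Σ Lᵢ/(AᵢEᵢ) = 200/(2400×105×10³) + 525/(825×209×10³) = 3.838×10⁻⁶ mm/N.
P = 0.6512 / 3.838×10⁻⁶ = 169700 N = 169.7 kN, compressive.

P ≈ 170 kN (compressive)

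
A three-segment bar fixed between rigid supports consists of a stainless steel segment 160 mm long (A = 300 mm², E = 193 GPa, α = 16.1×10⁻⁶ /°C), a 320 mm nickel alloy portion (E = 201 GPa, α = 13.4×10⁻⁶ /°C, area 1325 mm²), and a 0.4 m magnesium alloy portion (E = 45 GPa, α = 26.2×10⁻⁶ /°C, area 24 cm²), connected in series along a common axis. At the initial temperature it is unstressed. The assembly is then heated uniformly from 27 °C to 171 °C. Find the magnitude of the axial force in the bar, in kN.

P ≈ 326 kN (compressive)

Free thermal expansion of the whole bar: Σ αᵢΔT Lᵢ = 16.1×10⁻⁶×144×160 + 13.4×10⁻⁶×144×320 + 26.2×10⁻⁶×144×400 = 2.498 mm.
Since the ends are fixed, an axial force P builds up, equal in every segment, with P · Σ Lᵢ/(AᵢEᵢ) = δ_free.
Σ Lᵢ/(AᵢEᵢ) = 160/(300×193×10³) + 320/(1325×201×10³) + 400/(2400×45×10³) = 7.669×10⁻⁶ mm/N.
So P = 2.498 / 7.669×10⁻⁶ = 325.7 kN, compressive.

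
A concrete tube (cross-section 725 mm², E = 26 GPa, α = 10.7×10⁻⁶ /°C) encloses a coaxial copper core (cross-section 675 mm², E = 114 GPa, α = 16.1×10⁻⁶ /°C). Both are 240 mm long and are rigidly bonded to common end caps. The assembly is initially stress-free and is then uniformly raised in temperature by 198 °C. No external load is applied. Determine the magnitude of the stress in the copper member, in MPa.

σ ≈ 24 MPa (compressive)

Both members must finish at the same length. With the larger α, the copper tends to over-expand; the plates restrain it, putting the copper in compression and the concrete in tension. With no external load the two internal forces are equal and opposite, magnitude P.
Compatibility of the two members (thermal + elastic change equal): (α₁ − α₂)ΔT = P·[1/(A₁E₁) + 1/(A₂E₂)].
|α₁ − α₂|·ΔT = 5.4×10⁻⁶ × 198 = 0.001069.
1/(A₁E₁) + 1/(A₂E₂) = 1/(725×26×10³) + 1/(675×114×10³) = 6.605×10⁻⁸ N⁻¹.
P = 0.001069 / 6.605×10⁻⁸ = 16190 N = 16.19 kN.
σ_{copper} = P/A₂ = 16190/675 = 23.98 MPa, compressive.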